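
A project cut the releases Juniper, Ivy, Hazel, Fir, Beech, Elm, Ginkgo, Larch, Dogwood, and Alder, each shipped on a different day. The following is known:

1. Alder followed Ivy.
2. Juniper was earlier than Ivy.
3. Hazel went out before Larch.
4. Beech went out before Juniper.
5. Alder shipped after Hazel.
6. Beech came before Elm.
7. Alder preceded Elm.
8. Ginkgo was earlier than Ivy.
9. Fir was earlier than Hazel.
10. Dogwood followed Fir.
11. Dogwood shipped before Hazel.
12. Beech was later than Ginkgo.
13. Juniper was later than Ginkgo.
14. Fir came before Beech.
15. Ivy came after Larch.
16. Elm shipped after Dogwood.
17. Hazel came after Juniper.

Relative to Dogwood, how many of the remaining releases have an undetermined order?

3

Forced before Dogwood: Fir; forced after Dogwood: Alder, Elm, Hazel, Ivy, and Larch.
That leaves Beech, Ginkgo, and Juniper with no forced order relative to Dogwood — 3.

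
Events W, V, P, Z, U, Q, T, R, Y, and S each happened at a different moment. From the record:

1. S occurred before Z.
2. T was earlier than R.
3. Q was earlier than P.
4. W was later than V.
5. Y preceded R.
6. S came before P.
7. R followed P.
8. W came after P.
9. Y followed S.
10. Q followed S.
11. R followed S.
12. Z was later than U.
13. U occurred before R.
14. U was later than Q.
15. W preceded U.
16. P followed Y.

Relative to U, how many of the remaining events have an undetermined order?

Forced before U: P, Q, S, V, W, and Y; forced after U: R and Z.
That leaves T with no forced order relative to U — 1.

1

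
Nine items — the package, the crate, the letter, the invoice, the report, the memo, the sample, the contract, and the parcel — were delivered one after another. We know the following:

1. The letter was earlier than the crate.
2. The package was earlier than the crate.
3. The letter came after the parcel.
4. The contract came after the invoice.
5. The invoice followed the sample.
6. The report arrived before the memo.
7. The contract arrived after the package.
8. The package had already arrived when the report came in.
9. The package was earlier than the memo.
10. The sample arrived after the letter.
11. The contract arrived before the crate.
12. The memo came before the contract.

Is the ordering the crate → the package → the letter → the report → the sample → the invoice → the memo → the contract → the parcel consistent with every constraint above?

no

The constraints require the package before the crate, but in the proposed sequence the crate appears ahead of the package. That one violation is enough.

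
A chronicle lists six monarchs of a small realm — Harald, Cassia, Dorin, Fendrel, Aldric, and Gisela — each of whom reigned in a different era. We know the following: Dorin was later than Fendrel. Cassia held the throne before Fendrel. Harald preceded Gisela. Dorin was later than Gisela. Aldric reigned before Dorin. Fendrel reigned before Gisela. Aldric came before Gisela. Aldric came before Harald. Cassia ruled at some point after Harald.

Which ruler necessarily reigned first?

Aldric has a chain of constraints placing them before every other ruler, so Aldric must be first.

Aldric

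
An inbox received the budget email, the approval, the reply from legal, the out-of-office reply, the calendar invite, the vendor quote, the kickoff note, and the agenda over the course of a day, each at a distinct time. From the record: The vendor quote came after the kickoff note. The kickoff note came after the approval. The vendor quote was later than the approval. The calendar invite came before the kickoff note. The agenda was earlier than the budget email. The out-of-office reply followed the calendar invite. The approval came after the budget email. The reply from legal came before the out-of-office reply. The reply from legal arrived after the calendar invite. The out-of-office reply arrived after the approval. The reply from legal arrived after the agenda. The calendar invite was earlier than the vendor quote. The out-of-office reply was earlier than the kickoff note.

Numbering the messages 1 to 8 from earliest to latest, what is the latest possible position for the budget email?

4

The budget email must come before the approval, the kickoff note, the out-of-office reply, and the vendor quote — 4 messages forced after it.
Everything else can be placed before the budget email in some valid order, so the budget email can sit as late as position 8 − 4 = 4.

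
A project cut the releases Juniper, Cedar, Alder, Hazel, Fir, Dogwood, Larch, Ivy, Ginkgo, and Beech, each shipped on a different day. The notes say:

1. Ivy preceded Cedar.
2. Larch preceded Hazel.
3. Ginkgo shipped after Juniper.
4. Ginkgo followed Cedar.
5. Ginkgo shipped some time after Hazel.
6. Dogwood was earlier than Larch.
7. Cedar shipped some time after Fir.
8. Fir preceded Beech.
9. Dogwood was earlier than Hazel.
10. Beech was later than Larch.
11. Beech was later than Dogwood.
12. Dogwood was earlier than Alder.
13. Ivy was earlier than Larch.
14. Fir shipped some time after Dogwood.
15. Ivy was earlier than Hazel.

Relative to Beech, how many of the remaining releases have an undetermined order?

5

Forced before Beech: Dogwood, Fir, Ivy, and Larch.
That leaves Alder, Cedar, Ginkgo, Hazel, and Juniper with no forced order relative to Beech — 5.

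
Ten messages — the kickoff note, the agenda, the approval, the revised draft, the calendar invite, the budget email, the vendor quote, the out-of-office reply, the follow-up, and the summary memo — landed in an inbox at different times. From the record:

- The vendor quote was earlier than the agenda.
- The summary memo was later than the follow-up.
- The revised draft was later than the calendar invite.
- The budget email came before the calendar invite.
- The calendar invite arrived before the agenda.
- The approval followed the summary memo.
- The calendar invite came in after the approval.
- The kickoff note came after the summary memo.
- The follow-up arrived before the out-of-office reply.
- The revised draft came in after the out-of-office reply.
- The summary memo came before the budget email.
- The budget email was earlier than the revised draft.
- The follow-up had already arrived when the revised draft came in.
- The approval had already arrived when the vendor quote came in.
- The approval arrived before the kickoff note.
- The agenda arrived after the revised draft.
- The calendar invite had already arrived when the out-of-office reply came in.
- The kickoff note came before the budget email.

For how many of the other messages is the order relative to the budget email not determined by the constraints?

Forced before the budget email: the approval, the follow-up, the kickoff note, and the summary memo; forced after the budget email: the agenda, the calendar invite, the out-of-office reply, and the revised draft.
That leaves the vendor quote with no forced order relative to the budget email — 1.

1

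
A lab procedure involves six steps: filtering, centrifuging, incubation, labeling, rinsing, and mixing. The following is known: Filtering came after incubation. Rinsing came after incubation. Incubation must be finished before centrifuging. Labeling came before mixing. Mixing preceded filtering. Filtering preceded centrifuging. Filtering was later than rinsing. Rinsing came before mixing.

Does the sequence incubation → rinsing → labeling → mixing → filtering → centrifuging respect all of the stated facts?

Check each stated constraint against the proposed order — e.g. incubation is ahead of filtering; incubation is ahead of centrifuging. Every pair is in the required order; nothing is violated.

yes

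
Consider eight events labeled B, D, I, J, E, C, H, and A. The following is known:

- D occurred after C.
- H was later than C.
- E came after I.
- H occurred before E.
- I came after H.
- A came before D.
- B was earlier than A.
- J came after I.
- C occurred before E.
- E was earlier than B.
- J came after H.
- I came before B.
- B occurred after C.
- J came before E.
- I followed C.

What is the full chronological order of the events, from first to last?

C, H, I, J, E, B, A, D

The constraints fix every adjacent pair, so only one ordering works:
C → H → I → J → E → B → A → D.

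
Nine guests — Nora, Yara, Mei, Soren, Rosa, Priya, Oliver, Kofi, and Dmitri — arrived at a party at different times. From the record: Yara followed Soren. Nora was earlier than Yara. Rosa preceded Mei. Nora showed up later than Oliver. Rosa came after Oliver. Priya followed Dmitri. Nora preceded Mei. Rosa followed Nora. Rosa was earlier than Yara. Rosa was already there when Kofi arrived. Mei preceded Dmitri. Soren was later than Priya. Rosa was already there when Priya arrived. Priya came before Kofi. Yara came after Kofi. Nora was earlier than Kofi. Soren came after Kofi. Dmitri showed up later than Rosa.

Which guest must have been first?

Oliver has a chain of constraints placing them before every other guest, so Oliver must be first.

Oliver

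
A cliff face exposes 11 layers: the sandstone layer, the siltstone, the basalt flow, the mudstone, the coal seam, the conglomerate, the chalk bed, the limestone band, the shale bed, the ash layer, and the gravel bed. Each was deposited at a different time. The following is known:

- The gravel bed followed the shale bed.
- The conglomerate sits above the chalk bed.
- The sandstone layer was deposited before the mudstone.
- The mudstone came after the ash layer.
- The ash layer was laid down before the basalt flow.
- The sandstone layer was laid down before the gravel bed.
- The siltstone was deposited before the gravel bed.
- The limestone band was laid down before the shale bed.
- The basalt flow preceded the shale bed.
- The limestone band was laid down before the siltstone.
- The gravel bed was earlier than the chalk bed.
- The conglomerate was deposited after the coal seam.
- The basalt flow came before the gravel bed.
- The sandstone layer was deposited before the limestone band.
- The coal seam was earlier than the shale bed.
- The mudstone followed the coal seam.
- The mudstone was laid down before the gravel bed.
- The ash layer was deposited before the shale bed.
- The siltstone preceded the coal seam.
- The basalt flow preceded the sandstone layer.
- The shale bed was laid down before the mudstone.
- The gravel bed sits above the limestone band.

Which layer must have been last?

Every other layer has a chain of constraints placing it before the conglomerate, so the conglomerate is last.

the conglomerate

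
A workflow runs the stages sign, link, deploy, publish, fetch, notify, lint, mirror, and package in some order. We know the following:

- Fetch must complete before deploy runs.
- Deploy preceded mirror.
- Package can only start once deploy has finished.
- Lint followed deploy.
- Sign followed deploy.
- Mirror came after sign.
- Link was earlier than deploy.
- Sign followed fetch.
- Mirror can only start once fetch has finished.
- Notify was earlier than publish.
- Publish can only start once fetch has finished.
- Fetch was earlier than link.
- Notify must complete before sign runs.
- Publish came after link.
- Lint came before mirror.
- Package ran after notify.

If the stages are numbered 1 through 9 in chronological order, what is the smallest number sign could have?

Deploy, fetch, link, and notify must all come before sign — 4 forced predecessors.
Nothing else is forced ahead of sign, so its earliest slot is position 4 + 1 = 5.

5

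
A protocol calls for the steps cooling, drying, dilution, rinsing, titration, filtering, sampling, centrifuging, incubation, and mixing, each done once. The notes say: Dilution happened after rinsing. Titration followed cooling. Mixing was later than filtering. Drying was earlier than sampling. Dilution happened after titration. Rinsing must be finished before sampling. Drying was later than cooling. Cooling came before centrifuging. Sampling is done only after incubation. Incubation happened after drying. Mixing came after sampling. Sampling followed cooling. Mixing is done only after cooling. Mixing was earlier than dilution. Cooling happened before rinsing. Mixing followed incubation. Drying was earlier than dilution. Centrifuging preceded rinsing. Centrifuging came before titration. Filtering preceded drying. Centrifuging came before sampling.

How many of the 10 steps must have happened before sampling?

Directly stated before sampling: centrifuging, cooling, drying, incubation, and rinsing.
Filtering reaches sampling via filtering → drying → sampling.
No chain forces titration (or any of the others) ahead of sampling.
That's centrifuging, cooling, drying, filtering, incubation, and rinsing — 6 in all.

6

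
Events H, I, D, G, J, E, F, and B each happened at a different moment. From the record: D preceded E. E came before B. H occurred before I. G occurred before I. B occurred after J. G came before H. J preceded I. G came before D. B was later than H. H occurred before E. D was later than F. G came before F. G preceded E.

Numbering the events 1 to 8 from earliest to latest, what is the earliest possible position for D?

F and G must both come before D — 2 forced predecessors.
Nothing else is forced ahead of D, so its earliest slot is position 2 + 1 = 3.

3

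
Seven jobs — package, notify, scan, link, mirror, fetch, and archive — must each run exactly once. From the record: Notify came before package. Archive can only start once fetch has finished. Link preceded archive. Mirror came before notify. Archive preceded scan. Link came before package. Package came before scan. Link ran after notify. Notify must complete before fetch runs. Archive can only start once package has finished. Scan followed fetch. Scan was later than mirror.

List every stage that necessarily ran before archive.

fetch, link, mirror, notify, package

Directly stated before archive: fetch, link, and package.
Mirror reaches archive via mirror → notify → fetch → archive.
Notify reaches archive via notify → fetch → archive.
No chain forces scan ahead of archive.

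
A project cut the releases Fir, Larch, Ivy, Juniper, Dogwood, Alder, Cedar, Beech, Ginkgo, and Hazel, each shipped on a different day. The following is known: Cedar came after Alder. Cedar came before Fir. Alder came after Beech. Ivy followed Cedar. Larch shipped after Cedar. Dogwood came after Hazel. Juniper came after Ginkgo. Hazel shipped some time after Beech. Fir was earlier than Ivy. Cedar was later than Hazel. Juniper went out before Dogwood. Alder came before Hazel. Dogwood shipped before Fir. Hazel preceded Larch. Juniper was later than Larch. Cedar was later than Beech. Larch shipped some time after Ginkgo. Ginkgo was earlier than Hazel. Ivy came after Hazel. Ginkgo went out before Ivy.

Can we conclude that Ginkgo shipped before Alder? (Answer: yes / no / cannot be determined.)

cannot be determined

No chain of stated constraints runs from Ginkgo to Alder, and none runs from Alder to Ginkgo either.
So the relative order of Ginkgo and Alder is not fixed by the given facts.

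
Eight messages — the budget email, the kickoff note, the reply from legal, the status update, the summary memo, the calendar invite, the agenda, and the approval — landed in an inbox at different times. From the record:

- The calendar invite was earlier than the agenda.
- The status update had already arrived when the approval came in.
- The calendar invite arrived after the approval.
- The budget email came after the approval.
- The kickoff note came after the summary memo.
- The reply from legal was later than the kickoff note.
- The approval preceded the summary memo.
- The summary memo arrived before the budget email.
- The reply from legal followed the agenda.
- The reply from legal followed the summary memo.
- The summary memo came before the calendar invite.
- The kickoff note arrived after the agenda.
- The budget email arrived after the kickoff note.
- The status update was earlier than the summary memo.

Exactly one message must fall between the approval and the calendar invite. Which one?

Tracing the constraints gives the approval → the summary memo → the calendar invite, so the summary memo sits after the approval and before the calendar invite.
No other message is forced both after the approval and before the calendar invite.

the summary memo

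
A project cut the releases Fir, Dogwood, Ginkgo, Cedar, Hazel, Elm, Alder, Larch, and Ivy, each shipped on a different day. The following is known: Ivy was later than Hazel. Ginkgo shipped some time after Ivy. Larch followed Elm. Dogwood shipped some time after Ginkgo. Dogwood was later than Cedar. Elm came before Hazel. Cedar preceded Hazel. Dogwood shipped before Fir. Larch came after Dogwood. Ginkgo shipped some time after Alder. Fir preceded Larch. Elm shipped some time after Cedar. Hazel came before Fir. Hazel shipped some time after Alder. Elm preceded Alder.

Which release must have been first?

Cedar has a chain of constraints placing it before every other release, so Cedar must be first.

Cedar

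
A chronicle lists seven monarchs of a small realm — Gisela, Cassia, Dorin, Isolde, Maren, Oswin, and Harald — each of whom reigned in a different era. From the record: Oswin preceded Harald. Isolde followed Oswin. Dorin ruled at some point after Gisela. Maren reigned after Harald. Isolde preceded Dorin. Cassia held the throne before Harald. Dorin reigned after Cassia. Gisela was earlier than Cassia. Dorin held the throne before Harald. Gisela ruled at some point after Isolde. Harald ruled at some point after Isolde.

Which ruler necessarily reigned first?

Oswin has a chain of constraints placing them before every other ruler, so Oswin must be first.

Oswin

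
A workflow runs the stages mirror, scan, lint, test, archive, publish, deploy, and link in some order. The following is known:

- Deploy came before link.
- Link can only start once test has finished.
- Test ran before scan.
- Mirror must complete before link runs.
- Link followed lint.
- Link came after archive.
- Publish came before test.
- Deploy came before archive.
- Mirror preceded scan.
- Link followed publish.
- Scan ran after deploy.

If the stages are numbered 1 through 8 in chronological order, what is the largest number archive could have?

7

Archive must come before link — 1 stage forced after it.
Everything else can be placed before archive in some valid order, so archive can sit as late as position 8 − 1 = 7.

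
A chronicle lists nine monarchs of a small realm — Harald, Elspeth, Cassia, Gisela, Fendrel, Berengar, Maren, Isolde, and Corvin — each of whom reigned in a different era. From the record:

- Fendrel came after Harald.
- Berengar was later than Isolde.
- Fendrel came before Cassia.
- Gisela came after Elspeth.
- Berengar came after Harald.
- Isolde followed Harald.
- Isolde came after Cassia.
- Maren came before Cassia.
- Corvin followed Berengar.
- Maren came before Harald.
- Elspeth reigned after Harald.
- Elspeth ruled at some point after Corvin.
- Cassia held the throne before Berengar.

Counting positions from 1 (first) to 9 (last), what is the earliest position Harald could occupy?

2

Maren must come before Harald — 1 forced predecessor.
Nothing else is forced ahead of Harald, so their earliest slot is position 1 + 1 = 2.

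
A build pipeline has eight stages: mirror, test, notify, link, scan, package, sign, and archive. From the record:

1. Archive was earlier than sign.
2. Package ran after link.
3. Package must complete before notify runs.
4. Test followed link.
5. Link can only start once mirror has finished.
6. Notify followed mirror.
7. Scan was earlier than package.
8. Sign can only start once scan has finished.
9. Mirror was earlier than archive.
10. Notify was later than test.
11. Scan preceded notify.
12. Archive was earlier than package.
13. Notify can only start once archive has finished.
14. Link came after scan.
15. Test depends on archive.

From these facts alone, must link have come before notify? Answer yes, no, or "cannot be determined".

yes

Chain the constraints: link → package → notify. Each link is directly stated, so link comes before notify.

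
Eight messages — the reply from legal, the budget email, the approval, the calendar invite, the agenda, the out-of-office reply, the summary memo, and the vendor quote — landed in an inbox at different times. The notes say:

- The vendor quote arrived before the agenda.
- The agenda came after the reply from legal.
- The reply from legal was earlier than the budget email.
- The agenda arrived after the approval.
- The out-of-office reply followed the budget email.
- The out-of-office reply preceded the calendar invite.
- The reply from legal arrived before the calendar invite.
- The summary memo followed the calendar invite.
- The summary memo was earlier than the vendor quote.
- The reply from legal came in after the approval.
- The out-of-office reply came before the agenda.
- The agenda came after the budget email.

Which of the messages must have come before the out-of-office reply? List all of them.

the approval, the budget email, the reply from legal

Directly stated before the out-of-office reply: the budget email.
The approval reaches the out-of-office reply via the approval → the reply from legal → the budget email → the out-of-office reply.
The reply from legal reaches the out-of-office reply via the reply from legal → the budget email → the out-of-office reply.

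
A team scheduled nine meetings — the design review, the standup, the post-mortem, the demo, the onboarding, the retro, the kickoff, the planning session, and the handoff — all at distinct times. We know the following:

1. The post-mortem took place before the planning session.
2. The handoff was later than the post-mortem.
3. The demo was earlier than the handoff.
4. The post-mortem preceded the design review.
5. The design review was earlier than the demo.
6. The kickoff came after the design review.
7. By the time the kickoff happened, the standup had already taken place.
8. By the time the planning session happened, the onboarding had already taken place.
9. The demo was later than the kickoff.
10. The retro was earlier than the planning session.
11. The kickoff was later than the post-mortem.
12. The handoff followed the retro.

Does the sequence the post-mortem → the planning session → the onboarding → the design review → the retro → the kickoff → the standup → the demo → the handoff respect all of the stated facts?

no

The constraints require the retro before the planning session, but in the proposed sequence the planning session appears ahead of the retro. That one violation is enough.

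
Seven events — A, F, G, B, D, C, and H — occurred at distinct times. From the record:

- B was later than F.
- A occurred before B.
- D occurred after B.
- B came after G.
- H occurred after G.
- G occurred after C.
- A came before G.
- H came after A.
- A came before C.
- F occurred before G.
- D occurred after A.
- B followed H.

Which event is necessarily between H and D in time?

B

Tracing the constraints gives H → B → D, so B sits after H and before D.
No other event is forced both after H and before D.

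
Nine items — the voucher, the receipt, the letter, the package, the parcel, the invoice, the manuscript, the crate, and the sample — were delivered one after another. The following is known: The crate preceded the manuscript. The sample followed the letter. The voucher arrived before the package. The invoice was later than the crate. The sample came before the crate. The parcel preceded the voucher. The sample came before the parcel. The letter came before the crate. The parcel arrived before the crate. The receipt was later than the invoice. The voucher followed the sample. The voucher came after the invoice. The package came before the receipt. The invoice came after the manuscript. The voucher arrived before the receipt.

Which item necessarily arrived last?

the receipt

Every other item has a chain of constraints placing it before the receipt, so the receipt is last.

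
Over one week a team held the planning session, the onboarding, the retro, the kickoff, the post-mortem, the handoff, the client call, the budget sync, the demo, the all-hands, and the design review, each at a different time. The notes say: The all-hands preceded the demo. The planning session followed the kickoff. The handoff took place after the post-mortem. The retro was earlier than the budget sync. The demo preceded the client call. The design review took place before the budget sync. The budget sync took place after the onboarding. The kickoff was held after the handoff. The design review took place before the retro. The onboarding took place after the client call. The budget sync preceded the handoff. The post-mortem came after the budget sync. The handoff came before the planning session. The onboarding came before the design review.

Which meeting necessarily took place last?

Every other meeting has a chain of constraints placing it before the planning session, so the planning session is last.

the planning session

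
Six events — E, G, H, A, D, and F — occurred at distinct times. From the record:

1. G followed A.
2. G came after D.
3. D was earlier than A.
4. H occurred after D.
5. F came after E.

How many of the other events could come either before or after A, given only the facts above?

Forced before A: D; forced after A: G.
That leaves E, F, and H with no forced order relative to A — 3.

3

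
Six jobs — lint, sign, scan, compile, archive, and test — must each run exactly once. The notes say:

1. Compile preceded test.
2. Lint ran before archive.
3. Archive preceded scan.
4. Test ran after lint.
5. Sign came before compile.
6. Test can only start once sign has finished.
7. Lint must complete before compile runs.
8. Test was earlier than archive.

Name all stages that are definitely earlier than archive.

compile, lint, sign, test

Directly stated before archive: lint and test.
Compile reaches archive via compile → test → archive.
Sign reaches archive via sign → test → archive.
No chain forces scan ahead of archive.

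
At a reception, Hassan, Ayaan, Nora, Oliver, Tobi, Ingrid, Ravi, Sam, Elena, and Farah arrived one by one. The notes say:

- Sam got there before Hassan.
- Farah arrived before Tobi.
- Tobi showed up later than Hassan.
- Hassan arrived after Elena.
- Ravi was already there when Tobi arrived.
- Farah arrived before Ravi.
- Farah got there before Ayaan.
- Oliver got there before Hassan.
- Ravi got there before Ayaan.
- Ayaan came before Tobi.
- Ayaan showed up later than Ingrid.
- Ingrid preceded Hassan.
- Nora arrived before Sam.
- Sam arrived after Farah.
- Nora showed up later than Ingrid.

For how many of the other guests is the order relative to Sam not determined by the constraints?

4

Forced before Sam: Farah, Ingrid, and Nora; forced after Sam: Hassan and Tobi.
That leaves Ayaan, Elena, Oliver, and Ravi with no forced order relative to Sam — 4.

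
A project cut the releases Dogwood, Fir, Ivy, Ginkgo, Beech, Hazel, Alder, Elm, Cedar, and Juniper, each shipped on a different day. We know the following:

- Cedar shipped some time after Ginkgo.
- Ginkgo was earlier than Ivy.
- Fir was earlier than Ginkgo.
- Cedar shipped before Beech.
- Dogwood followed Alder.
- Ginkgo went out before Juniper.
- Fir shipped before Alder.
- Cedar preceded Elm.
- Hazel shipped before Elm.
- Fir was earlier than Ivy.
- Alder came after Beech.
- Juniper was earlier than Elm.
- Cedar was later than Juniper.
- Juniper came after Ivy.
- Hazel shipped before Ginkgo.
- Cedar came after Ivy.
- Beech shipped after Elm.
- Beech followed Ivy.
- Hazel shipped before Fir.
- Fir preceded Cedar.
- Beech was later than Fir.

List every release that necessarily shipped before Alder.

Directly stated before Alder: Beech and Fir.
Cedar reaches Alder via Cedar → Beech → Alder.
Elm reaches Alder via Elm → Beech → Alder.
Ginkgo reaches Alder via Ginkgo → Ivy → Beech → Alder.
Likewise Hazel, Ivy, and Juniper each reach Alder by chaining the stated constraints.

Beech, Cedar, Elm, Fir, Ginkgo, Hazel, Ivy, Juniper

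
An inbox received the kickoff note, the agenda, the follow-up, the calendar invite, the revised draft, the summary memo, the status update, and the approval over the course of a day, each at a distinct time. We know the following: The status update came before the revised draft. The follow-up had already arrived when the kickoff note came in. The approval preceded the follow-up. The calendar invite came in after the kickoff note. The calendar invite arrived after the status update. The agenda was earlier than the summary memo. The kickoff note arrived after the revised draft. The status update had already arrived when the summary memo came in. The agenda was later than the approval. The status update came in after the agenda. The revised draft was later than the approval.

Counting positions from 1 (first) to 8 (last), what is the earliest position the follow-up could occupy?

2

The approval must come before the follow-up — 1 forced predecessor.
Nothing else is forced ahead of the follow-up, so its earliest slot is position 1 + 1 = 2.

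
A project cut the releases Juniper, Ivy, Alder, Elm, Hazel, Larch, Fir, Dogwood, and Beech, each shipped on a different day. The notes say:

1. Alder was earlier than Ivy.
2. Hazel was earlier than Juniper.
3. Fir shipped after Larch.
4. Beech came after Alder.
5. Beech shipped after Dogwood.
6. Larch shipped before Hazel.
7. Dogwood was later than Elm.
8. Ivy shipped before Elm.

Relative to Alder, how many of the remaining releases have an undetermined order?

Forced after Alder: Beech, Dogwood, Elm, and Ivy.
That leaves Fir, Hazel, Juniper, and Larch with no forced order relative to Alder — 4.

4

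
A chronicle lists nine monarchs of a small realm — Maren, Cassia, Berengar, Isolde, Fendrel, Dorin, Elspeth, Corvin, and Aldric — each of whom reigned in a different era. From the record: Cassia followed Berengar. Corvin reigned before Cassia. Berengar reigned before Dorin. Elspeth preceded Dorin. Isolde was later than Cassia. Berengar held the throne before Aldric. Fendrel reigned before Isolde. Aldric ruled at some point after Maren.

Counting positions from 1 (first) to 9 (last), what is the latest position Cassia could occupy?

8

Cassia must come before Isolde — 1 ruler forced after them.
Everything else can be placed before Cassia in some valid order, so Cassia can sit as late as position 9 − 1 = 8.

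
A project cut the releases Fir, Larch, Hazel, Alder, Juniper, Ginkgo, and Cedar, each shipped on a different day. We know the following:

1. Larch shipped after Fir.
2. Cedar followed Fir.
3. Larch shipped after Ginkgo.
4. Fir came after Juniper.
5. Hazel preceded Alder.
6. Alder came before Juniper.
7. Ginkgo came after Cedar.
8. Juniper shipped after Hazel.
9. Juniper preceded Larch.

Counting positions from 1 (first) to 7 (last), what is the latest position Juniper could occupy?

3

Juniper must come before Cedar, Fir, Ginkgo, and Larch — 4 releases forced after it.
Everything else can be placed before Juniper in some valid order, so Juniper can sit as late as position 7 − 4 = 3.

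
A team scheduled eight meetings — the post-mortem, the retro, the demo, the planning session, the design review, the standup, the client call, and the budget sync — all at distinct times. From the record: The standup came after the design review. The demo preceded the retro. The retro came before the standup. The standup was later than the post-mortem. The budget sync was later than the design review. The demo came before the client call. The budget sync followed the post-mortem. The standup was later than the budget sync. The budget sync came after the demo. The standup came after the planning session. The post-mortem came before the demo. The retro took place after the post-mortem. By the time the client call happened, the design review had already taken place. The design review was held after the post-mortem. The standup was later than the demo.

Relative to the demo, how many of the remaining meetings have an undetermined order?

Forced before the demo: the post-mortem; forced after the demo: the budget sync, the client call, the retro, and the standup.
That leaves the design review and the planning session with no forced order relative to the demo — 2.

2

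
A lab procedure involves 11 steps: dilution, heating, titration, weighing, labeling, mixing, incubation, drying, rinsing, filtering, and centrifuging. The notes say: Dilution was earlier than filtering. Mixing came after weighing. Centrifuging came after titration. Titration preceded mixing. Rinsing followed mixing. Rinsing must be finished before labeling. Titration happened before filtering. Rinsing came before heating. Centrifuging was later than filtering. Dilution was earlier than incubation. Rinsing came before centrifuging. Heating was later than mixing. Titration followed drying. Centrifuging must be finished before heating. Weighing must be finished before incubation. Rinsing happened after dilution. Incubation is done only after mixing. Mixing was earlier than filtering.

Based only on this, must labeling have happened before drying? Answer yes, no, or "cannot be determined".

no

Tracing the constraints gives drying → titration → mixing → rinsing → labeling, so drying must come before labeling.
That means labeling cannot be before drying.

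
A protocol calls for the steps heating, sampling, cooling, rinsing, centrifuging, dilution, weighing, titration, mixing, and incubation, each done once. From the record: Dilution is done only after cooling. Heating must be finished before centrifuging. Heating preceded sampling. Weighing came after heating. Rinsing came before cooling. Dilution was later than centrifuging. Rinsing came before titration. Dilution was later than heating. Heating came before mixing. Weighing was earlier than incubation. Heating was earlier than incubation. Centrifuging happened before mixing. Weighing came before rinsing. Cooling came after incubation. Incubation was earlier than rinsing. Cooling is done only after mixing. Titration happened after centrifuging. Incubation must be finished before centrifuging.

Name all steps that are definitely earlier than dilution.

centrifuging, cooling, heating, incubation, mixing, rinsing, weighing

Directly stated before dilution: centrifuging, cooling, and heating.
Incubation reaches dilution via incubation → centrifuging → dilution.
Mixing reaches dilution via mixing → cooling → dilution.
Rinsing reaches dilution via rinsing → cooling → dilution.
Likewise weighing reaches dilution by chaining the stated constraints.
No chain forces sampling (or any of the others) ahead of dilution.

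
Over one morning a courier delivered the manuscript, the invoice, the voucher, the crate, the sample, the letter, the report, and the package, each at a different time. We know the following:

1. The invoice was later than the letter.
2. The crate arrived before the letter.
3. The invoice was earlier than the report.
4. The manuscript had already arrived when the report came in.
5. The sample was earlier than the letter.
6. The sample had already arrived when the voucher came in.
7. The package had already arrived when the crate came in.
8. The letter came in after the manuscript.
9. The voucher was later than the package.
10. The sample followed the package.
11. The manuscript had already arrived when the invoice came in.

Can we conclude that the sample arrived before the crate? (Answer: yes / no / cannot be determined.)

cannot be determined

No chain of stated constraints runs from the sample to the crate, and none runs from the crate to the sample either.
So the relative order of the sample and the crate is not fixed by the given facts.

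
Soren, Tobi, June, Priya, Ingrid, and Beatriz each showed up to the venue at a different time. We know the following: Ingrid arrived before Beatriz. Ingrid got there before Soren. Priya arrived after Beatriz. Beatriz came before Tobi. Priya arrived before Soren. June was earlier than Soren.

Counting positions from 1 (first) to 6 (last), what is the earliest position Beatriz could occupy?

Ingrid must come before Beatriz — 1 forced predecessor.
Nothing else is forced ahead of Beatriz, so their earliest slot is position 1 + 1 = 2.

2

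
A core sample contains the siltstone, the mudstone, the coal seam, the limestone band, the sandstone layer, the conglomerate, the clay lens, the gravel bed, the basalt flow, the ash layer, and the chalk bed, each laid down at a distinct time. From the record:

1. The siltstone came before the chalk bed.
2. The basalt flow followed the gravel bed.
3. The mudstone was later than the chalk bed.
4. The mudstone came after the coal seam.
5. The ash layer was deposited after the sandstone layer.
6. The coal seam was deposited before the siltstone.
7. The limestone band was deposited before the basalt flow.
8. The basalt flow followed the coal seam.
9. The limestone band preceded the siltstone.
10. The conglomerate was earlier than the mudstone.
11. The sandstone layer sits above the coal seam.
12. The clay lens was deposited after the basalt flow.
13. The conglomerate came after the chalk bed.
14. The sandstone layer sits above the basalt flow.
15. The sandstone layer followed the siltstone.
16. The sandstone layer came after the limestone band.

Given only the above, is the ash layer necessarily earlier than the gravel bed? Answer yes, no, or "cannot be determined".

no

Tracing the constraints gives the gravel bed → the basalt flow → the sandstone layer → the ash layer, so the gravel bed must come before the ash layer.
That means the ash layer cannot be before the gravel bed.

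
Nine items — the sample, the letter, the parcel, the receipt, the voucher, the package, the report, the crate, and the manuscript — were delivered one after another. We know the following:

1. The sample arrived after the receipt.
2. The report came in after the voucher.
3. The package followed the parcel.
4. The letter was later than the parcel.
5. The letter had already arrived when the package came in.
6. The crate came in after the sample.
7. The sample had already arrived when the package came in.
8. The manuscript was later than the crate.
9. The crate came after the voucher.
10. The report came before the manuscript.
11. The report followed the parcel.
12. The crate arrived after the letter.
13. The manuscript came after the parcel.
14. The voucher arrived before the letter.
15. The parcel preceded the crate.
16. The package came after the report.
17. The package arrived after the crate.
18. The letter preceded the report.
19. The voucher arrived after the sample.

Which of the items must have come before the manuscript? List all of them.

the crate, the letter, the parcel, the receipt, the report, the sample, the voucher

Directly stated before the manuscript: the crate, the parcel, and the report.
The letter reaches the manuscript via the letter → the report → the manuscript.
The receipt reaches the manuscript via the receipt → the sample → the crate → the manuscript.
The sample reaches the manuscript via the sample → the crate → the manuscript.
Likewise the voucher reaches the manuscript by chaining the stated constraints.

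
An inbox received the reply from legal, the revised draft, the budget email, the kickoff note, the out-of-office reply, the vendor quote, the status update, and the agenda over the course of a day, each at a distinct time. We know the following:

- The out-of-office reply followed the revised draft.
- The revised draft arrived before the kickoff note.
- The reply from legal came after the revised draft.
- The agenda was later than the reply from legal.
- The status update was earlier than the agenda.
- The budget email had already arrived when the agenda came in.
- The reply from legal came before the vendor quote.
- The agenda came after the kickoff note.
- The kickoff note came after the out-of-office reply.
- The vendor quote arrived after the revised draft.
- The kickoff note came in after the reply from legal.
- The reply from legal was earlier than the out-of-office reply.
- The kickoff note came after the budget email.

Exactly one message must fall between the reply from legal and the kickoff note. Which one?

Tracing the constraints gives the reply from legal → the out-of-office reply → the kickoff note, so the out-of-office reply sits after the reply from legal and before the kickoff note.
No other message is forced both after the reply from legal and before the kickoff note.

the out-of-office reply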